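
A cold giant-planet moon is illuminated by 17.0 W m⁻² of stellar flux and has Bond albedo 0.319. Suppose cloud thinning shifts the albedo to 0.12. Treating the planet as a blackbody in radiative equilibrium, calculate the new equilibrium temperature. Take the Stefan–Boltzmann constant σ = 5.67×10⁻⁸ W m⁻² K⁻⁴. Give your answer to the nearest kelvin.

90 kelvin

With the new albedo, S(1−α₂)/4 = 3.740 W m⁻², so T₂ = 90.12 K.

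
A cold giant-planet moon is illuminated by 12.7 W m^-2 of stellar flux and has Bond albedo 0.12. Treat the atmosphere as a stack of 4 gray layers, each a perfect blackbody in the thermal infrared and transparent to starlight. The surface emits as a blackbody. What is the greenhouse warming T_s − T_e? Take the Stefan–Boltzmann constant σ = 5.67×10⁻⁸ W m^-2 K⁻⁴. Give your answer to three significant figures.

The effective emission temperature is T_e = [S(1−α)/(4σ)]^¼ = 83.78 K.
Surface: T_s = (5)^¼·T_e = 125.3 K.
Warming: T_s − T_e = 41.50 K.

41.5 K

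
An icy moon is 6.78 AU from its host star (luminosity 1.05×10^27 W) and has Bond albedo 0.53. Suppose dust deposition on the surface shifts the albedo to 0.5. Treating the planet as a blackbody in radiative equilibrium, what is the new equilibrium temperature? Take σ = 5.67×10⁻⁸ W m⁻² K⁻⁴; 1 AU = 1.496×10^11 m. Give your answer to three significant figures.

116 kelvin

d = 6.78 × 1.496×10^11 m = 1.014×10^12 m.
S = L/(4πd²) = 81.22 W m⁻².
New equilibrium: T₂ = [(1−0.5)·81.22/(4σ)]^(1/4) = 115.7 K.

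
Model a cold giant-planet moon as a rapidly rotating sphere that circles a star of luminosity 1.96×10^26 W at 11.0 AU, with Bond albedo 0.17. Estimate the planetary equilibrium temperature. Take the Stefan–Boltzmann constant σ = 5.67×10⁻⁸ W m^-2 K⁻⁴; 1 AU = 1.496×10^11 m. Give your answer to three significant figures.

67.8 K

Orbital distance: d = 11.0 AU = 1.646×10^12 m.
S = L/(4πd²) = 5.760 W m^-2.
Averaging over the sphere, the absorbed flux is S(1−α)/4 = 1.195 W m^-2.
Set σT⁴ = 1.195 → T = (1.195/σ)^(1/4) = 67.76 K.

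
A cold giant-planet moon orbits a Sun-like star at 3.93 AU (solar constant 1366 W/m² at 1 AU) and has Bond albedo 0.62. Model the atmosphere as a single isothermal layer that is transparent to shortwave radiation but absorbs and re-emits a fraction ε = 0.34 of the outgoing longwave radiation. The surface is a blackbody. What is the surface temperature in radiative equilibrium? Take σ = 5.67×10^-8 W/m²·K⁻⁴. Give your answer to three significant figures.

By the inverse-square law, S = 1366/3.93² = 88.44 W/m².
The planet radiates to space at T_e = [S(1−α)/(4σ)]^(1/4) = 110.3 K.
Surface balance with a leaky layer gives σT_s⁴ = σT_e⁴·2/(2−ε), so T_s = T_e·[2/(2−0.34)]^(1/4) = 115.6 K.

116 K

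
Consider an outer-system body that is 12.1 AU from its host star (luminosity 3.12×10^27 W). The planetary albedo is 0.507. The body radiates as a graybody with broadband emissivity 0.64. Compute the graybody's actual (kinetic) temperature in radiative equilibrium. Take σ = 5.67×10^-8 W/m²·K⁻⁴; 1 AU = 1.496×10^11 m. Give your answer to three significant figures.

127 K

d = 12.1 × 1.496×10^11 m = 1.810×10^12 m.
S = L/(4πd²) = 75.77 W/m².
Absorbed flux (global mean): S(1−α)/4 = 75.77·0.493/4 = 9.339 W/m².
Equating to εσT⁴ with ε = 0.64: T = (9.339/0.64σ)^(1/4) = 126.7 K.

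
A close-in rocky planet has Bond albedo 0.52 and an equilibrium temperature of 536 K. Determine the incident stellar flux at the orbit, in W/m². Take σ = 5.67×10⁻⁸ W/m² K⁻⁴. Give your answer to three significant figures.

From S(1−α)/4 = σT⁴: S = 4σT⁴/(1−α).
The emitted flux is σT⁴ = 4680 W/m².
S = 4·4680/0.48 = 39000 W/m².

39000 W/m²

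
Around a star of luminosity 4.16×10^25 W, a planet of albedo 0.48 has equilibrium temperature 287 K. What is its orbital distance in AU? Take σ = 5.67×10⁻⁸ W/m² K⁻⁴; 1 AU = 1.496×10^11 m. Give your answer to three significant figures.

0.224 AU

Energy balance gives S = 4σT⁴/(1−α) = 2959 W/m².
Then d = [L/(4πS)]^(1/2) = 3.345×10^10 m, i.e. 0.2236 AU.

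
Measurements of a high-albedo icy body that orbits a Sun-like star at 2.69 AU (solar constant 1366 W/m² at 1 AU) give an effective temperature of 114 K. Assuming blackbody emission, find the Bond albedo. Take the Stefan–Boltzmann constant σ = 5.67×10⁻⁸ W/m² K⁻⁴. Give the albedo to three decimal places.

Irradiance scales as 1/d², so S = 1366 W/m² × (1/2.69)² = 188.8 W/m².
Rearranging the radiative balance, α = 1 − 4σT⁴/S.
σT⁴ = 9.576 W/m², so 4σT⁴ = 38.31 W/m².
1−α = 38.31/188.8 = 0.2029, so α = 0.7971.

0.797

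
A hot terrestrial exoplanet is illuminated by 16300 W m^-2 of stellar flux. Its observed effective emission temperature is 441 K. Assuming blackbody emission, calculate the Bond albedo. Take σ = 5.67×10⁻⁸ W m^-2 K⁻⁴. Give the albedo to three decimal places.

0.474

Energy balance: S(1−α)/4 = σT⁴, so 1−α = 4σT⁴/S.
4σT⁴ = 4·5.67×10⁻⁸·(441)⁴ = 8578 W m^-2.
1−α = 8578/16300 = 0.5263, so α = 0.4737.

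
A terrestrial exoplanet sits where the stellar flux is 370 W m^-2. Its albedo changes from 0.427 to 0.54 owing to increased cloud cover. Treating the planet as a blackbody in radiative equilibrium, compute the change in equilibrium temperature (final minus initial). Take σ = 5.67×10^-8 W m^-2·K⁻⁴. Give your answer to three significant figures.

With α = 0.427, T₁ = 174.9 K.
Final:   T₂ = [S(1−0.54)/(4σ)]^(1/4) = 165.5 K.
Change: 165.5 − 174.9 = -9.343 K.

-9.34 kelvin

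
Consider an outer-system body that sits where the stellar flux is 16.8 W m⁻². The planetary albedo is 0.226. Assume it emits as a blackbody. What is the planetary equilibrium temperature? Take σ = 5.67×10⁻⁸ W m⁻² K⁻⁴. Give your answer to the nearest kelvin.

87 K

The planet absorbs (1−α)S over its disc πR² and re-emits over 4πR², so the mean absorbed flux is (1−0.226)·16.80/4 = 3.251 W m⁻².
Balancing against σT⁴: T = (3.251/5.67×10⁻⁸)^(1/4) = 87.02 K.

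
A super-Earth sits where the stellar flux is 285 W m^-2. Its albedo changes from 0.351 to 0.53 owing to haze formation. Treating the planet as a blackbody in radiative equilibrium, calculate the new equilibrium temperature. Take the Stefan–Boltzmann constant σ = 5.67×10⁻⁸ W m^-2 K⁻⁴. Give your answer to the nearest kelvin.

With the new albedo, S(1−α₂)/4 = 33.49 W m^-2, so T₂ = 155.9 K.

156 K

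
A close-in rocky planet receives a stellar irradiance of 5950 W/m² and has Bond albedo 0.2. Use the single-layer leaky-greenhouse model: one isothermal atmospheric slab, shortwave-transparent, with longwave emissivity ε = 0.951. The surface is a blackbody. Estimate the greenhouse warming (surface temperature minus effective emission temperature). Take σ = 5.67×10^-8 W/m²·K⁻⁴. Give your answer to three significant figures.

66.6 K

The planet radiates to space at T_e = [S(1−α)/(4σ)]^(1/4) = 380.6 K.
The surface balance (absorbed SW + ε·downward IR = σT_s⁴) with T_a⁴ = T_s⁴/2 reduces to T_s = T_e·[2/(2−ε)]^¼ = 447.3 K.
The atmosphere warms the surface by 66.63 K.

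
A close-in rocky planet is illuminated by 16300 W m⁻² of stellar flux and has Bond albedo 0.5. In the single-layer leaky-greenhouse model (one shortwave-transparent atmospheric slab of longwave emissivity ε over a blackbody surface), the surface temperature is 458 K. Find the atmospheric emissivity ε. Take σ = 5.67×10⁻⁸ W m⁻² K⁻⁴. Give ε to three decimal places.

TOA balance gives T_e = 435.4 K.
Since (2−ε)/2 = (T_e/T_s)⁴ = 0.8167, ε = 0.3666.

0.367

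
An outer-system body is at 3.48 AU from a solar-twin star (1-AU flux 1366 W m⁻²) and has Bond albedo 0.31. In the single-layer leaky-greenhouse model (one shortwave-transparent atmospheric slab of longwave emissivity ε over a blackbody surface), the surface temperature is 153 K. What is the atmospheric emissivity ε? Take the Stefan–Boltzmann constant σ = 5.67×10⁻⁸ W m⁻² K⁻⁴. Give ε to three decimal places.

0.748

By the inverse-square law, S = 1366/3.48² = 112.8 W m⁻².
TOA balance gives T_e = 136.1 K.
Since (2−ε)/2 = (T_e/T_s)⁴ = 0.6262, ε = 0.7475.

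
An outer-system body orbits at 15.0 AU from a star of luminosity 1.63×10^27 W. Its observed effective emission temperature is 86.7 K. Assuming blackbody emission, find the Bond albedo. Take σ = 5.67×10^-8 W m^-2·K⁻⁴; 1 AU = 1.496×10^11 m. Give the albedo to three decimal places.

0.503

d = 15.0 × 1.496×10^11 m = 2.244×10^12 m.
Spreading L over a sphere of radius d: S = 1.63×10^27/(4π·2.24×10^12²) = 25.76 W m^-2.
Rearranging the radiative balance, α = 1 − 4σT⁴/S.
4σT⁴ = 4·5.67×10⁻⁸·(86.7)⁴ = 12.82 W m^-2.
Hence α = 1 − 12.82/25.76 = 0.5025.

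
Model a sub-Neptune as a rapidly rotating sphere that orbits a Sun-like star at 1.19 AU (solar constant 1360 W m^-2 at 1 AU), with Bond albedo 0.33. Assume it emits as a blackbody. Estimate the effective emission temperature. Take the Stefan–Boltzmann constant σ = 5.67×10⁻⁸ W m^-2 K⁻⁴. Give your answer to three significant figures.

Flux at the orbit: S = 1360/(1.19)² = 960.4 W m^-2.
Absorbed flux (global mean): S(1−α)/4 = 960.4·0.67/4 = 160.9 W m^-2.
In equilibrium σT⁴ equals this, so T = 230.8 K.

231 K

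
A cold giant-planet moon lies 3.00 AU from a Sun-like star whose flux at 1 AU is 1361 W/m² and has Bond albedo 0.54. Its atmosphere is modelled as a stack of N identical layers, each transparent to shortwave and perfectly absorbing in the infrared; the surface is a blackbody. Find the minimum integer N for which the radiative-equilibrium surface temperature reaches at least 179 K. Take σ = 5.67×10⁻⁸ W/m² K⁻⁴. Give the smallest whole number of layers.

Irradiance scales as 1/d², so S = 1361 W/m² × (1/3.00)² = 151.2 W/m².
Top-of-atmosphere balance: σT_e⁴ = S(1−α)/4 = 17.39 W/m² → T_e = 132.3 K.
Since T_s⁴ = (N+1)T_e⁴, we need N ≥ (T_s/T_e)⁴ − 1 = 2.347.
So N ≥ 2.347; the smallest integer is N = 3.

3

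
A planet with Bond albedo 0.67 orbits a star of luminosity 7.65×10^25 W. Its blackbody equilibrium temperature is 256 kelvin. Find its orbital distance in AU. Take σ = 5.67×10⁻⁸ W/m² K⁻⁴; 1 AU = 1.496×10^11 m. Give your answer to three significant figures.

0.304 AU

The flux needed for this T is 4σT⁴/(1−0.67) = 2952 W/m².
Then d = [L/(4πS)]^(1/2) = 4.541×10^10 m, i.e. 0.3036 AU.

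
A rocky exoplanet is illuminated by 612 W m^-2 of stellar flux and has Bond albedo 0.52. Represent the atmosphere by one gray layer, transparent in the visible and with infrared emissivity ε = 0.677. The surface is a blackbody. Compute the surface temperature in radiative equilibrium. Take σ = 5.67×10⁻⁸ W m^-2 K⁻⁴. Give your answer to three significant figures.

210 kelvin

At the top of the atmosphere, σT_e⁴ = S(1−α)/4 = 73.44 W m^-2, giving T_e = 189.7 K.
The surface balance (absorbed SW + ε·downward IR = σT_s⁴) with T_a⁴ = T_s⁴/2 reduces to T_s = T_e·[2/(2−ε)]^¼ = 210.4 K.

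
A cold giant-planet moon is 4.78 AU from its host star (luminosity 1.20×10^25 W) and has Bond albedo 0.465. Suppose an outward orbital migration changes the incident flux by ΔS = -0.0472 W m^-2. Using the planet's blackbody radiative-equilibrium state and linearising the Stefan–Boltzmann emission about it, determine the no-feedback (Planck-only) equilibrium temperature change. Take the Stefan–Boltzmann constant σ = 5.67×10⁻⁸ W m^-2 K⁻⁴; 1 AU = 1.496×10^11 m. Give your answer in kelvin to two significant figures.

-0.29 kelvin

d = 4.78 × 1.496×10^11 m = 7.151×10^11 m.
S = L/(4πd²) = 1.867 W m^-2.
Unperturbed T_e = [1.867·(1−0.465)/(4σ)]^¼ = 45.81 K.
TOA radiative forcing: ΔF = (1−α)ΔS/4 = 0.535·(-0.0472)/4 = -0.006313 W m^-2.
Linearising σT⁴ gives d(σT⁴)/dT = 4σT_e³ = 0.02181 W m^-2 per K.
So ΔT₀ = -0.006313/0.02181 = -0.289 K.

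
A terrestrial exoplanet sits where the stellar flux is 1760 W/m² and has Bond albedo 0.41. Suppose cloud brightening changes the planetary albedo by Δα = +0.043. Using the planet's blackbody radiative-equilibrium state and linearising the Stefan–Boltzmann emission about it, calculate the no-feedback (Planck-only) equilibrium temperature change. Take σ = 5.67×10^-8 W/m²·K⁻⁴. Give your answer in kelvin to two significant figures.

Reference equilibrium: T_e = [S(1−α)/(4σ)]^(1/4) = 260.1 K.
The change in absorbed flux is Δ[S(1−α)/4] = −SΔα/4 = -18.92 W/m².
Linearising σT⁴ gives d(σT⁴)/dT = 4σT_e³ = 3.992 W/m² per K.
Hence the no-feedback warming is ΔF/(4σT_e³) = -4.74 K.

-4.7 kelvin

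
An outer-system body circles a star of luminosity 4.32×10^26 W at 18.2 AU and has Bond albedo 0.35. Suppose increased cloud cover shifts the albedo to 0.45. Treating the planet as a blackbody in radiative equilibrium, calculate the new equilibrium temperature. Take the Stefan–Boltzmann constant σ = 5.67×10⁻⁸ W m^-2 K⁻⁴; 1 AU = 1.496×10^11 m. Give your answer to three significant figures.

57.9 kelvin

d = 18.2 × 1.496×10^11 m = 2.723×10^12 m.
Spreading L over a sphere of radius d: S = 4.32×10^26/(4π·2.72×10^12²) = 4.637 W m^-2.
T₂ = [S(1−α₂)/(4σ)]^(1/4) = [4.637·0.55/(4σ)]^(1/4) = 57.91 K.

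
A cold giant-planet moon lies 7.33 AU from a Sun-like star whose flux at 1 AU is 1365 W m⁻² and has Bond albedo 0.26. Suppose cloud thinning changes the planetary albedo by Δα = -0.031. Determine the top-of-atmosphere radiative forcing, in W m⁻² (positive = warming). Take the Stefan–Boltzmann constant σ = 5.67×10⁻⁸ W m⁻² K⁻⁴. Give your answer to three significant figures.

Flux at the orbit: S = 1365/(7.33)² = 25.41 W m⁻².
ΔF = −(S/4)Δα = −(25.41/4)×(-0.031) = 0.1969 W m⁻².

0.197 W m⁻²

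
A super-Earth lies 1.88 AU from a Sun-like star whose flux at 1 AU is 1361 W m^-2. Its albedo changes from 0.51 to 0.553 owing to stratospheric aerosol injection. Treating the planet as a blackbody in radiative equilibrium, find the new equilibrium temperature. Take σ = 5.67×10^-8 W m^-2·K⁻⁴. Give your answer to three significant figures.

166 K

Irradiance scales as 1/d², so S = 1361 W m^-2 × (1/1.88)² = 385.1 W m^-2.
T₂ = [S(1−α₂)/(4σ)]^(1/4) = [385.1·0.447/(4σ)]^(1/4) = 166.0 K.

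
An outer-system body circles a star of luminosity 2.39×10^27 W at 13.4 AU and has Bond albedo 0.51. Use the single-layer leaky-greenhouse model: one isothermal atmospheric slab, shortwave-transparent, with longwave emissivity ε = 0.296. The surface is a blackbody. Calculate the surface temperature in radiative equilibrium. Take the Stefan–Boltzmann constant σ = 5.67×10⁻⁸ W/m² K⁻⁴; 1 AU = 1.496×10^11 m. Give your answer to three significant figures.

d = 13.4 × 1.496×10^11 m = 2.005×10^12 m.
Spreading L over a sphere of radius d: S = 2.39×10^27/(4π·2.00×10^12²) = 47.33 W/m².
The planet radiates to space at T_e = [S(1−α)/(4σ)]^(1/4) = 100.6 K.
The surface balance (absorbed SW + ε·downward IR = σT_s⁴) with T_a⁴ = T_s⁴/2 reduces to T_s = T_e·[2/(2−ε)]^¼ = 104.7 K.

105 K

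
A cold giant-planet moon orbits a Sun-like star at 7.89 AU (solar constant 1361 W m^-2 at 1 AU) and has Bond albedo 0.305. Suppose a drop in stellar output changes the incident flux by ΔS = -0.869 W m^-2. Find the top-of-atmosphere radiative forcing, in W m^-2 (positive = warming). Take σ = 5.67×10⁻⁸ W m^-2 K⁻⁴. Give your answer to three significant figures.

By the inverse-square law, S = 1361/7.89² = 21.86 W m^-2.
ΔF = Δ[S(1−α)]/4 = (1−0.305)·-0.869/4 = -0.1510 W m^-2.

-0.151 W m^-2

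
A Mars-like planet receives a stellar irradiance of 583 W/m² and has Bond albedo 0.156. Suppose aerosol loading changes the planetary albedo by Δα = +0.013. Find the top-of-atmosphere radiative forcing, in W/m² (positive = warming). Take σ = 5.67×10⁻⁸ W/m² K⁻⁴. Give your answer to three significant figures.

-1.89 W/m²

TOA radiative forcing: ΔF = −S·Δα/4 = −583.0·(+0.013)/4 = -1.895 W/m².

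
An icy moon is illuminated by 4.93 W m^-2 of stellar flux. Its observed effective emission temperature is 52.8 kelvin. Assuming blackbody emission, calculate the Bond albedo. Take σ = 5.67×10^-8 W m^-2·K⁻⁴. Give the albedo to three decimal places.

From σT⁴ = S(1−α)/4 we invert for α: 1−α = 4σT⁴/S.
σT⁴ = 0.4407 W m^-2, so 4σT⁴ = 1.763 W m^-2.
Hence α = 1 − 1.763/4.930 = 0.6425.

0.642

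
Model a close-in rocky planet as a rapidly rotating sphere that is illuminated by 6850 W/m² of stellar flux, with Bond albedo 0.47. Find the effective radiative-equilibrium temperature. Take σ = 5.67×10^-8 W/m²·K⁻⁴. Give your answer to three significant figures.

356 K

Absorbed flux (global mean): S(1−α)/4 = 6850·0.53/4 = 907.6 W/m².
Balancing against σT⁴: T = (907.6/5.67×10⁻⁸)^(1/4) = 355.7 K.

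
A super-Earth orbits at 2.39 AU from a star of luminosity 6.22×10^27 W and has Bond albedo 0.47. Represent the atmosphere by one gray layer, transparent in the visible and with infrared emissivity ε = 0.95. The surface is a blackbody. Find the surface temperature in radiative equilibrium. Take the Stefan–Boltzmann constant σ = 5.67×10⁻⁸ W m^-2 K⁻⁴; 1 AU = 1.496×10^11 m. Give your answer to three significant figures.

d = 2.39 × 1.496×10^11 m = 3.575×10^11 m.
Flux at the orbit: S = L/(4πd²) = 6.22×10^27/(4π·(3.58×10^11)²) = 3872 W m^-2.
Effective emission temperature (TOA balance): σT_e⁴ = S(1−α)/4 = 513.0 W m^-2 → T_e = 308.4 K.
Surface balance with a leaky layer gives σT_s⁴ = σT_e⁴·2/(2−ε), so T_s = T_e·[2/(2−0.95)]^(1/4) = 362.3 K.

362 K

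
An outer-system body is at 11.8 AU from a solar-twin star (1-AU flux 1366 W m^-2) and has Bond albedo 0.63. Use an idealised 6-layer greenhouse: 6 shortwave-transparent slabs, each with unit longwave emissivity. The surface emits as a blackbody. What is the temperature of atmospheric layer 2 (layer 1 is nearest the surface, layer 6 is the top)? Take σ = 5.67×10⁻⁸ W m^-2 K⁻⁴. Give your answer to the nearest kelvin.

Flux at the orbit: S = 1366/(11.8)² = 9.810 W m^-2.
Top-of-atmosphere balance: σT_e⁴ = S(1−α)/4 = 0.9075 W m^-2 → T_e = 63.25 K.
Each opaque layer satisfies 2T_j⁴ = T_{j−1}⁴ + T_{j+1}⁴, giving T_k⁴ = (N+1−k)T_e⁴.
With k = 2: T_2 = (6+1−2)^¼·63.25 K = 94.58 K.

95 K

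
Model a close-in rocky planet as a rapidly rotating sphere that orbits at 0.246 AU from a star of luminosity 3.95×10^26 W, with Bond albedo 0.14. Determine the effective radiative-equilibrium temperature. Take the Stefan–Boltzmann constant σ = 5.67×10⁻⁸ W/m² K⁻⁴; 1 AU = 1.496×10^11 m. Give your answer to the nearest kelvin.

Orbital distance: d = 0.246 AU = 3.680×10^10 m.
S = L/(4πd²) = 23210 W/m².
Absorbed flux (global mean): S(1−α)/4 = 23210·0.86/4 = 4990 W/m².
Set σT⁴ = 4990 → T = (4990/σ)^(1/4) = 544.7 K.

545 K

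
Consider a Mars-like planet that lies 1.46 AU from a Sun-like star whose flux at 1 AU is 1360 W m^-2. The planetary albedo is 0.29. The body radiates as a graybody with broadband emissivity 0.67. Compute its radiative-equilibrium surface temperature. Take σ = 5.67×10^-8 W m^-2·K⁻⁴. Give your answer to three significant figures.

Flux at the orbit: S = 1360/(1.46)² = 638.0 W m^-2.
Averaging over the sphere, the absorbed flux is S(1−α)/4 = 113.2 W m^-2.
Radiative balance εσT⁴ = 113.2 gives T = [113.2/(0.67·σ)]^(1/4) = 233.7 K.

234 kelvin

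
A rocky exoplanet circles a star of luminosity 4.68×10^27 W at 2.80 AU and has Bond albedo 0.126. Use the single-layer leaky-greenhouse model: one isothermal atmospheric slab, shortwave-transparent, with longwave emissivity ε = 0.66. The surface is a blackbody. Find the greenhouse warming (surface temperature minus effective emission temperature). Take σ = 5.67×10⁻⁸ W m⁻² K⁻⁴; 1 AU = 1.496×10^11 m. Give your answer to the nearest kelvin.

Orbital distance: d = 2.80 AU = 4.189×10^11 m.
Spreading L over a sphere of radius d: S = 4.68×10^27/(4π·4.19×10^11²) = 2123 W m⁻².
Effective emission temperature (TOA balance): σT_e⁴ = S(1−α)/4 = 463.8 W m⁻² → T_e = 300.7 K.
The surface balance (absorbed SW + ε·downward IR = σT_s⁴) with T_a⁴ = T_s⁴/2 reduces to T_s = T_e·[2/(2−ε)]^¼ = 332.4 K.
Greenhouse warming: T_s − T_e = 31.67 K.

32 kelvin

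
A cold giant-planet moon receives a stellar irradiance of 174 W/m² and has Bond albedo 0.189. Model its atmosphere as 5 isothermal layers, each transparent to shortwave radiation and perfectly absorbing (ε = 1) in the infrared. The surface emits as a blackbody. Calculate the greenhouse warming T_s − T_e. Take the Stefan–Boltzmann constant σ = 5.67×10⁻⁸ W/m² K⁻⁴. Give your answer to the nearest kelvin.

89 kelvin

Top-of-atmosphere balance: σT_e⁴ = S(1−α)/4 = 35.28 W/m² → T_e = 157.9 K.
T_s = (N+1)^(1/4)·T_e = 247.2 K.
So the greenhouse effect raises the surface by 247.2 − 157.9 = 89.25 K.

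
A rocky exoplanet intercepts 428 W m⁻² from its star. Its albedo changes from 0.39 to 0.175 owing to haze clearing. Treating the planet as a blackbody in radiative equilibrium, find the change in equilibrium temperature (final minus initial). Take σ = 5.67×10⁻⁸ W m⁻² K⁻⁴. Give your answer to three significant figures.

14.4 K

Before: T₁ = [428.0·0.61/(4σ)]^(1/4) = 184.2 K.
Final:   T₂ = [S(1−0.175)/(4σ)]^(1/4) = 198.6 K.
ΔT = T₂ − T₁ = 14.44 K.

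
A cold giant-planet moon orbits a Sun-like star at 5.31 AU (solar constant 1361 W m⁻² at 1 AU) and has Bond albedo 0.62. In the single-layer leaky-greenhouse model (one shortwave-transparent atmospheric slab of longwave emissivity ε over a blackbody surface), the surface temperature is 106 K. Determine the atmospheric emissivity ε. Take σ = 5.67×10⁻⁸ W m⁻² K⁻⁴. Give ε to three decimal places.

Flux at the orbit: S = 1361/(5.31)² = 48.27 W m⁻².
Effective temperature: T_e = [S(1−α)/(4σ)]^(1/4) = 94.83 K.
Inverting T_s⁴ = 2T_e⁴/(2−ε): (T_e/T_s)⁴ = 0.6406, so ε = 2(1 − 0.6406) = 0.7188.

0.719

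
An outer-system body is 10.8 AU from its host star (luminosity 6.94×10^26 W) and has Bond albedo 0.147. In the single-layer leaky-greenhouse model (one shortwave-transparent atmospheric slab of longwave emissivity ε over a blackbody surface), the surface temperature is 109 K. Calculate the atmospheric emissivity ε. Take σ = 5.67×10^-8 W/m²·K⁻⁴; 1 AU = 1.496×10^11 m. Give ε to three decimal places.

Orbital distance: d = 10.8 AU = 1.616×10^12 m.
Flux at the orbit: S = L/(4πd²) = 6.94×10^26/(4π·(1.62×10^12)²) = 21.16 W/m².
Effective temperature: T_e = [S(1−α)/(4σ)]^(1/4) = 94.45 K.
T_s⁴ = T_e⁴·2/(2−ε) → ε = 2 − 2(T_e/T_s)⁴ = 2 − 2·(94.45/109)⁴ = 0.8726.

0.873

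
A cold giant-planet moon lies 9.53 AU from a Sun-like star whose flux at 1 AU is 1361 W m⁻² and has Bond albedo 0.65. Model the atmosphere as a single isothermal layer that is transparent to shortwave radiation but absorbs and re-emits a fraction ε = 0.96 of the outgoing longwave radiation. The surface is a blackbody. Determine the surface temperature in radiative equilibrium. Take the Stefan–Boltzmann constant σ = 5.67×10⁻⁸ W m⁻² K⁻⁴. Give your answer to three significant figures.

Irradiance scales as 1/d², so S = 1361 W m⁻² × (1/9.53)² = 14.99 W m⁻².
Effective emission temperature (TOA balance): σT_e⁴ = S(1−α)/4 = 1.311 W m⁻² → T_e = 69.35 K.
For a single slab of emissivity ε, T_s⁴ = 2T_e⁴/(2−ε); thus T_s = 69.35·(1.923)^(1/4) = 81.66 K.

81.7 K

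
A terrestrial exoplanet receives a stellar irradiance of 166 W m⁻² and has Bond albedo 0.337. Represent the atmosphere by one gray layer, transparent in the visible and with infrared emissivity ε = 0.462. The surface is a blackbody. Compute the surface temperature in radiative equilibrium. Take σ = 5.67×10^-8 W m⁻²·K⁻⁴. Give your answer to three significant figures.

158 K

The planet radiates to space at T_e = [S(1−α)/(4σ)]^(1/4) = 148.4 K.
For a single slab of emissivity ε, T_s⁴ = 2T_e⁴/(2−ε); thus T_s = 148.4·(1.3)^(1/4) = 158.5 K.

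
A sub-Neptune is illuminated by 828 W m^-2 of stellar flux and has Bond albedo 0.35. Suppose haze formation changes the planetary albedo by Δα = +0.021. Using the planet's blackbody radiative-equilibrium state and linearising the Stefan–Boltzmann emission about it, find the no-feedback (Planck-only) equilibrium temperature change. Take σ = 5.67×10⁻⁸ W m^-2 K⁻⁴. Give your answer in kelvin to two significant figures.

Reference equilibrium: T_e = [S(1−α)/(4σ)]^(1/4) = 220.7 K.
The change in absorbed flux is Δ[S(1−α)/4] = −SΔα/4 = -4.347 W m^-2.
Planck response: λ_P = 4σT_e³ = 4·5.67×10⁻⁸·(220.7)³ = 2.438 W m^-2/K.
ΔT₀ = ΔF/λ_P = -4.347/2.438 = -1.78 K.

-1.8 K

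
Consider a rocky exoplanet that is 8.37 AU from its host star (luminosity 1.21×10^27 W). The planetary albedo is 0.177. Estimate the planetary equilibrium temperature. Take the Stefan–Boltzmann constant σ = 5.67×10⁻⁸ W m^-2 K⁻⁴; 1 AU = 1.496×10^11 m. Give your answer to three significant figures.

122 K

d = 8.37 × 1.496×10^11 m = 1.252×10^12 m.
Flux at the orbit: S = L/(4πd²) = 1.21×10^27/(4π·(1.25×10^12)²) = 61.41 W m^-2.
Absorbed flux (global mean): S(1−α)/4 = 61.41·0.823/4 = 12.64 W m^-2.
In equilibrium σT⁴ equals this, so T = 122.2 K.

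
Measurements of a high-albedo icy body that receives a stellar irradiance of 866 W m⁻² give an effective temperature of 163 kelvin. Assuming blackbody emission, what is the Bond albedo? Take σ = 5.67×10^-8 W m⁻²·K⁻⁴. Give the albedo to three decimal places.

From σT⁴ = S(1−α)/4 we invert for α: 1−α = 4σT⁴/S.
σT⁴ = 40.03 W m⁻², so 4σT⁴ = 160.1 W m⁻².
Hence α = 1 − 160.1/866.0 = 0.8151.

0.815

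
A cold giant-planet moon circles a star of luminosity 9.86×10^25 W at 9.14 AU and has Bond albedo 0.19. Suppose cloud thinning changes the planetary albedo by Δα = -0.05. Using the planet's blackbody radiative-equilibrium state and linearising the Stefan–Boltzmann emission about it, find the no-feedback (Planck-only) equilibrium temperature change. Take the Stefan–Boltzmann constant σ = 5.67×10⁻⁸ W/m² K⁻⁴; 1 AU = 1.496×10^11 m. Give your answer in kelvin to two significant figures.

0.96 kelvin

d = 9.14 × 1.496×10^11 m = 1.367×10^12 m.
S = L/(4πd²) = 4.197 W/m².
Unperturbed T_e = [4.197·(1−0.19)/(4σ)]^¼ = 62.22 K.
The change in absorbed flux is Δ[S(1−α)/4] = −SΔα/4 = 0.05246 W/m².
Linearising σT⁴ gives d(σT⁴)/dT = 4σT_e³ = 0.05463 W/m² per K.
Hence the no-feedback warming is ΔF/(4σT_e³) = 0.960 K.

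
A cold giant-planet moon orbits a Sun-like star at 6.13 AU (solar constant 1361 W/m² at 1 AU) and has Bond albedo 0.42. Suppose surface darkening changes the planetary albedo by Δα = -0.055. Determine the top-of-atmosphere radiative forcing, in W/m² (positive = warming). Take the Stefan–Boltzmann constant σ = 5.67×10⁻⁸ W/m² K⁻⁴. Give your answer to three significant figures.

Flux at the orbit: S = 1361/(6.13)² = 36.22 W/m².
ΔF = −(S/4)Δα = −(36.22/4)×(-0.055) = 0.4980 W/m².

0.498 W/m²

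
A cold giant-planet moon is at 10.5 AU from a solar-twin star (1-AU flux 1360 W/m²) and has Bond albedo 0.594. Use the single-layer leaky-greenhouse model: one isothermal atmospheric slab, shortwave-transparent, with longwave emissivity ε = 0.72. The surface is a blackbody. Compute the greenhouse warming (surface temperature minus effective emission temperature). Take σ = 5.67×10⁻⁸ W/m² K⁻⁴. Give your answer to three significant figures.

Flux at the orbit: S = 1360/(10.5)² = 12.34 W/m².
Effective emission temperature (TOA balance): σT_e⁴ = S(1−α)/4 = 1.252 W/m² → T_e = 68.55 K.
Surface balance with a leaky layer gives σT_s⁴ = σT_e⁴·2/(2−ε), so T_s = T_e·[2/(2−0.72)]^(1/4) = 76.64 K.
The atmosphere warms the surface by 8.091 K.

8.09 K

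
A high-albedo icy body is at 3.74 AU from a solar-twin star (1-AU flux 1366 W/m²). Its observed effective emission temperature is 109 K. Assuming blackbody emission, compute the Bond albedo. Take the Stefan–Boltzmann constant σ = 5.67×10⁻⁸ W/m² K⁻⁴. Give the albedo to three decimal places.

0.672

By the inverse-square law, S = 1366/3.74² = 97.66 W/m².
Rearranging the radiative balance, α = 1 − 4σT⁴/S.
σT⁴ = 8.004 W/m², so 4σT⁴ = 32.01 W/m².
Hence α = 1 − 32.01/97.66 = 0.6722.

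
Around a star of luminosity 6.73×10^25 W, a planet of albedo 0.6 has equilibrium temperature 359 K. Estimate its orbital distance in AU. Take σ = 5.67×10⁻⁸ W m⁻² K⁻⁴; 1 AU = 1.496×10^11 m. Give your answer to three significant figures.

The flux needed for this T is 4σT⁴/(1−0.6) = 9418 W m⁻².
S = L/(4πd²) → d = √(L/4πS) = √(6.73×10^25/(4π·9418)) = 2.385×10^10 m = 0.1594 AU.

0.159 AU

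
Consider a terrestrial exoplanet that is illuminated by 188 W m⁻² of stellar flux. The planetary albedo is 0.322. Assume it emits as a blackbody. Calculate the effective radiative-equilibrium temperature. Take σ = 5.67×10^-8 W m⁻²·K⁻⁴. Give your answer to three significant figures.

154 K

Absorbed flux (global mean): S(1−α)/4 = 188.0·0.678/4 = 31.87 W m⁻².
Balancing against σT⁴: T = (31.87/5.67×10⁻⁸)^(1/4) = 154.0 K.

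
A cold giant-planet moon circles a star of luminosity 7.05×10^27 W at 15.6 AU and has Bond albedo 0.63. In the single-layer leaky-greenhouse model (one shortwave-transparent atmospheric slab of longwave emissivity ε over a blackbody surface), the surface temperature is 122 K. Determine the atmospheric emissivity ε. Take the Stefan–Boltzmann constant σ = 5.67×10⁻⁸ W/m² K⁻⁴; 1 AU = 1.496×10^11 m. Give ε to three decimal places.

0.483

Orbital distance: d = 15.6 AU = 2.334×10^12 m.
Flux at the orbit: S = L/(4πd²) = 7.05×10^27/(4π·(2.33×10^12)²) = 103.0 W/m².
First, T_e = [103.0·(1−0.63)/(4σ)]^(1/4) = 113.9 K.
Inverting T_s⁴ = 2T_e⁴/(2−ε): (T_e/T_s)⁴ = 0.7586, so ε = 2(1 − 0.7586) = 0.4829.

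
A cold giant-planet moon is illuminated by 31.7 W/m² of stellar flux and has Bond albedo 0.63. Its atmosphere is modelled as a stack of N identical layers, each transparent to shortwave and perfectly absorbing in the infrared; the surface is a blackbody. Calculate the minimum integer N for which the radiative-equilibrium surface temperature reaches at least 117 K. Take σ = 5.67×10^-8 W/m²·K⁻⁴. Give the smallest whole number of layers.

3

Top-of-atmosphere balance: σT_e⁴ = S(1−α)/4 = 2.932 W/m² → T_e = 84.80 K.
Since T_s⁴ = (N+1)T_e⁴, we need N ≥ (T_s/T_e)⁴ − 1 = 2.623.
So N ≥ 2.623; the smallest integer is N = 3.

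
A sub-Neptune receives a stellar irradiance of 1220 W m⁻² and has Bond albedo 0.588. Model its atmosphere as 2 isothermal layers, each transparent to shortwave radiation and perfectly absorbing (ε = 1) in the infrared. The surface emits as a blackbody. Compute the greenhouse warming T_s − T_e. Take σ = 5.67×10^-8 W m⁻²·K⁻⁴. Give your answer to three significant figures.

68.6 kelvin

Top-of-atmosphere balance: σT_e⁴ = S(1−α)/4 = 125.7 W m⁻² → T_e = 217.0 K.
Surface: T_s = (3)^¼·T_e = 285.6 K.
Warming: T_s − T_e = 68.58 K.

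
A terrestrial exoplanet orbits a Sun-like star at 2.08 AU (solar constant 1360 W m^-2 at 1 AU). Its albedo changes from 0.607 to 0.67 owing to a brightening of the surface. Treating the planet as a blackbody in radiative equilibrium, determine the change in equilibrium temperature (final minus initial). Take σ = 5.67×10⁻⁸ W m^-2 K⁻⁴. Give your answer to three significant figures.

Flux at the orbit: S = 1360/(2.08)² = 314.3 W m^-2.
Initial: T₁ = [S(1−0.607)/(4σ)]^(1/4) = 152.8 K.
With α = 0.67, T₂ = 146.2 K.
ΔT = T₂ − T₁ = -6.529 K.

-6.53 kelvin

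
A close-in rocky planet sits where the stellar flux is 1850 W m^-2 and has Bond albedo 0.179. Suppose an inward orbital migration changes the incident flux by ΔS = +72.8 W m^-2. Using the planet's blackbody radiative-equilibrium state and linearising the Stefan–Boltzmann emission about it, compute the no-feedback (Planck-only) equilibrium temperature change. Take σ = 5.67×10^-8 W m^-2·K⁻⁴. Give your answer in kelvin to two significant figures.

Unperturbed T_e = [1850·(1−0.179)/(4σ)]^¼ = 286.1 K.
TOA radiative forcing: ΔF = (1−α)ΔS/4 = 0.821·(+72.8)/4 = 14.94 W m^-2.
The Planck feedback parameter is 4σT_e³ = 5.309 W m^-2/K.
So ΔT₀ = 14.94/5.309 = 2.81 K.

2.8 K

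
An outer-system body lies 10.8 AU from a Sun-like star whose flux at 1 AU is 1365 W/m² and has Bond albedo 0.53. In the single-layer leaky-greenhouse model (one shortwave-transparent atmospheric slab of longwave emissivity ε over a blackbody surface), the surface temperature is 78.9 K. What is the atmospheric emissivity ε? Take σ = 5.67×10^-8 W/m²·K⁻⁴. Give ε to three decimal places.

Irradiance scales as 1/d², so S = 1365 W/m² × (1/10.8)² = 11.70 W/m².
Effective temperature: T_e = [S(1−α)/(4σ)]^(1/4) = 70.18 K.
Inverting T_s⁴ = 2T_e⁴/(2−ε): (T_e/T_s)⁴ = 0.6258, so ε = 2(1 − 0.6258) = 0.7484.

0.748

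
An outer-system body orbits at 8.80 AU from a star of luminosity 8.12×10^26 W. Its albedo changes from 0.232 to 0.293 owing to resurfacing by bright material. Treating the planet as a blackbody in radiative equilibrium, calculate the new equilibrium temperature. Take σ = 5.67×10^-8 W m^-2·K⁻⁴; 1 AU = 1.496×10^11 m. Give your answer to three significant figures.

d = 8.80 × 1.496×10^11 m = 1.316×10^12 m.
Spreading L over a sphere of radius d: S = 8.12×10^26/(4π·1.32×10^12²) = 37.28 W m^-2.
T₂ = [S(1−α₂)/(4σ)]^(1/4) = [37.28·0.707/(4σ)]^(1/4) = 103.8 K.

104 kelvin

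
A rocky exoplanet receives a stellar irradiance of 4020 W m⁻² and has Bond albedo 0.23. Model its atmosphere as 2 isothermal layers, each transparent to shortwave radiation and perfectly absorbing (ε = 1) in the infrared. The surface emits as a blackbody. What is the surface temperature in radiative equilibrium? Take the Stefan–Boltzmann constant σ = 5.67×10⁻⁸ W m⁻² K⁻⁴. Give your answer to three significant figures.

The effective emission temperature is T_e = [S(1−α)/(4σ)]^¼ = 341.8 K.
For an N-layer opaque stack, T_s⁴ = (N+1)T_e⁴, hence T_s = (3)^(1/4)×341.8 K = 449.8 K.

450 K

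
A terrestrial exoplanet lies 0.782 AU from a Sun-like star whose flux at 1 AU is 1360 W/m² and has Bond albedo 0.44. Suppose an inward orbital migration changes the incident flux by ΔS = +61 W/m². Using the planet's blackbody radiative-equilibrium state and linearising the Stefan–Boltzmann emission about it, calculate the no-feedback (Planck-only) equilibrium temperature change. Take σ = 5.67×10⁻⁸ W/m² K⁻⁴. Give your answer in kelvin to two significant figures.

Irradiance scales as 1/d², so S = 1360 W/m² × (1/0.782)² = 2224 W/m².
Unperturbed T_e = [2224·(1−0.44)/(4σ)]^¼ = 272.2 K.
Only a fraction (1−α) is absorbed and it's spread over 4πR², so ΔF = (1−α)ΔS/4 = 8.540 W/m².
The Planck feedback parameter is 4σT_e³ = 4.575 W/m²/K.
ΔT₀ = ΔF/λ_P = 8.540/4.575 = 1.87 K.

1.9 K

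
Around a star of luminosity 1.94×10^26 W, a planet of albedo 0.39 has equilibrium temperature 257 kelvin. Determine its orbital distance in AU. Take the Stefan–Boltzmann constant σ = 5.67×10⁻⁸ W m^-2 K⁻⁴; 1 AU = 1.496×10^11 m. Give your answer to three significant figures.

The flux needed for this T is 4σT⁴/(1−0.39) = 1622 W m^-2.
Then d = [L/(4πS)]^(1/2) = 9.756×10^10 m, i.e. 0.6521 AU.

0.652 AU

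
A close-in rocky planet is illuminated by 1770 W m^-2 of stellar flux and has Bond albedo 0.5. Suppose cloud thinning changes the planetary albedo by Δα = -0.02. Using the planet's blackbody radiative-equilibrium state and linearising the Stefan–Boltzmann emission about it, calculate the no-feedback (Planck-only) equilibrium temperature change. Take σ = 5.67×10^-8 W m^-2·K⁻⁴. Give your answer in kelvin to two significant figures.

2.5 kelvin

Unperturbed T_e = [1770·(1−0.5)/(4σ)]^¼ = 249.9 K.
TOA radiative forcing: ΔF = −S·Δα/4 = −1770·(-0.02)/4 = 8.850 W m^-2.
Planck response: λ_P = 4σT_e³ = 4·5.67×10⁻⁸·(249.9)³ = 3.541 W m^-2/K.
Hence the no-feedback warming is ΔF/(4σT_e³) = 2.50 K.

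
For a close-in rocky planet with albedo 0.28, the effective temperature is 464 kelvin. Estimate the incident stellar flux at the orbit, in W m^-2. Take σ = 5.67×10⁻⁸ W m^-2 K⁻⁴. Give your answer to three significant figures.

14600 W m^-2

From S(1−α)/4 = σT⁴: S = 4σT⁴/(1−α).
The emitted flux is σT⁴ = 2628 W m^-2.
S = 4·2628/0.72 = 14600 W m^-2.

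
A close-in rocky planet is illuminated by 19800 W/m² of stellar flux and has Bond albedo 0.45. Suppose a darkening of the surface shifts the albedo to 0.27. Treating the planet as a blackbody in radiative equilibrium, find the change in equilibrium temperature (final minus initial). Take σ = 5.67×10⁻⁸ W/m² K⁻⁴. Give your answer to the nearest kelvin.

With α = 0.45, T₁ = 468.1 K.
With α = 0.27, T₂ = 502.4 K.
ΔT = T₂ − T₁ = 34.33 K.

34 K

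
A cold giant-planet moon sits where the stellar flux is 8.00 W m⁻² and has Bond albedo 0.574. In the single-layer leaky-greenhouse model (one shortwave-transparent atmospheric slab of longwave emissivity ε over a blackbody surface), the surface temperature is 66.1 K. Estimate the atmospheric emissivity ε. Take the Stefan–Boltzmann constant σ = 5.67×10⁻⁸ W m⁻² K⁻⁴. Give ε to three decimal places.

0.426

First, T_e = [8.000·(1−0.574)/(4σ)]^(1/4) = 62.26 K.
T_s⁴ = T_e⁴·2/(2−ε) → ε = 2 − 2(T_e/T_s)⁴ = 2 − 2·(62.26/66.1)⁴ = 0.4257.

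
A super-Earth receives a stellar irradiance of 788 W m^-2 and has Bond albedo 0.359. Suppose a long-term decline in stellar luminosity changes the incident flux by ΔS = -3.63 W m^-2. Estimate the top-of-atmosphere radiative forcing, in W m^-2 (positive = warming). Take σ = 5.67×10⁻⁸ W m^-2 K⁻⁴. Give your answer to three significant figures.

Only a fraction (1−α) is absorbed and it's spread over 4πR², so ΔF = (1−α)ΔS/4 = -0.5817 W m^-2.

-0.582 W m^-2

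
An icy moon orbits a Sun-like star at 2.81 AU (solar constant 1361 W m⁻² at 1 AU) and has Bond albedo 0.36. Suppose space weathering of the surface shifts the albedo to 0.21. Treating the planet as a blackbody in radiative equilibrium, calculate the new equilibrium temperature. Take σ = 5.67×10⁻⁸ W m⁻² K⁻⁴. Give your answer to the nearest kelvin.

By the inverse-square law, S = 1361/2.81² = 172.4 W m⁻².
New equilibrium: T₂ = [(1−0.21)·172.4/(4σ)]^(1/4) = 156.5 K.

157 kelvin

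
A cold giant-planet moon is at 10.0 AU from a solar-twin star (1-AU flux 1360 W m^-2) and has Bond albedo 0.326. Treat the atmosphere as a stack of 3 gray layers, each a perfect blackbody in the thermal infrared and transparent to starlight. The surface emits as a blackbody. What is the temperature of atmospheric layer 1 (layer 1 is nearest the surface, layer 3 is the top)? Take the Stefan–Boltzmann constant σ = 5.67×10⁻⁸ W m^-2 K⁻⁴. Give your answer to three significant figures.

105 K

Flux at the orbit: S = 1360/(10.0)² = 13.60 W m^-2.
Top-of-atmosphere balance: σT_e⁴ = S(1−α)/4 = 2.292 W m^-2 → T_e = 79.73 K.
In the N-layer model, layer k (counted from the surface) has T_k = (N+1−k)^(1/4)·T_e.
With k = 1: T_1 = (3+1−1)^¼·79.73 K = 104.9 K.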